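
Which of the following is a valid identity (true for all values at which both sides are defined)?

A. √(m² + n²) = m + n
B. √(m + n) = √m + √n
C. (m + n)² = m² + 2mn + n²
C

A: fails at (4, 4) — LHS = 4·√(2) ≈ 5.657, RHS = 8.
B: fails at (1, 3) — LHS = 2, RHS = 1 + √(3) ≈ 2.732.
C: holds — e.g. at (5, 5), both sides equal 100.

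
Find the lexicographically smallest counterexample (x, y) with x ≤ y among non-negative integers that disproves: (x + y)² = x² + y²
(x, y) = (1, 1)

At (0, 7): both sides equal 49, so it holds there.

Substituting (1, 1) into the claim:
LHS = (1 + 1)² = 4
RHS = 1² + 1² = 2

Since LHS ≠ RHS, this pair disproves the claim, and no lexicographically smaller pair (x ≤ y, non-negative integers) does.

For instance (3, 4) is also a counterexample (LHS = 49, RHS = 25), but it's lexicographically larger.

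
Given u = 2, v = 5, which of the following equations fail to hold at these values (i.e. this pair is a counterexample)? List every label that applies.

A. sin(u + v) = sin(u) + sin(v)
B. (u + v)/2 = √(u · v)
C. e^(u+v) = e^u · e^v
A, B

Evaluating each claim at the given values:
A. LHS = sin(7) ≈ 0.657, RHS = sin(5) + sin(2) ≈ -0.04963 → fails here (LHS ≠ RHS)
B. LHS = 7/2, RHS = √(10) ≈ 3.162 → fails here (LHS ≠ RHS)
C. LHS = e^7 ≈ 1097, RHS = e^7 ≈ 1097 → holds here (LHS = RHS)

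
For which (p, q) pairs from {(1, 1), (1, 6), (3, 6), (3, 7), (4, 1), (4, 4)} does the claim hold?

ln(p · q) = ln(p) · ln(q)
Testing each pair:
(1, 1): LHS = 0, RHS = 0 → holds
(1, 6): LHS = ln(6) ≈ 1.792, RHS = 0 → fails
(3, 6): LHS = ln(18) ≈ 2.89, RHS = ln(3)·ln(6) ≈ 1.968 → fails
(3, 7): LHS = ln(21) ≈ 3.045, RHS = ln(3)·ln(7) ≈ 2.138 → fails
(4, 1): LHS = ln(4) ≈ 1.386, RHS = 0 → fails
(4, 4): LHS = ln(16) ≈ 2.773, RHS = ln(4)² ≈ 1.922 → fails

1 of 6 pairs satisfies the claim.

Answer: (1, 1)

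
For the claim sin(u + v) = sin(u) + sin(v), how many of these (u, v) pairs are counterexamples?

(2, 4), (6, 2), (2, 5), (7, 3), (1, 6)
5

Testing each pair:
(2, 4): LHS = sin(6) ≈ -0.2794, RHS = sin(4) + sin(2) ≈ 0.1525 → counterexample
(6, 2): LHS = sin(8) ≈ 0.9894, RHS = sin(6) + sin(2) ≈ 0.6299 → counterexample
(2, 5): LHS = sin(7) ≈ 0.657, RHS = sin(5) + sin(2) ≈ -0.04963 → counterexample
(7, 3): LHS = sin(10) ≈ -0.544, RHS = sin(3) + sin(7) ≈ 0.7981 → counterexample
(1, 6): LHS = sin(7) ≈ 0.657, RHS = sin(6) + sin(1) ≈ 0.5621 → counterexample

That makes 5 counterexamples.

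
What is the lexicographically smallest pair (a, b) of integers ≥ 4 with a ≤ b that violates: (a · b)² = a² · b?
Substituting (4, 4) into the claim:
LHS = (4 · 4)² = 256
RHS = 4² · 4 = 64

Since LHS ≠ RHS, this pair disproves the claim, and no lexicographically smaller pair (a ≤ b, integers ≥ 4) does.

For instance (4, 5) is also a counterexample (LHS = 400, RHS = 80), but it's lexicographically larger.

Answer: (a, b) = (4, 4)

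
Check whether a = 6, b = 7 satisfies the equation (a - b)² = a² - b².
Substituting a = 6, b = 7:

LHS = (6 - 7)² = 1
RHS = 6² - 7² = -13

LHS ≠ RHS, so the equation does not hold at this point.

Answer: Fails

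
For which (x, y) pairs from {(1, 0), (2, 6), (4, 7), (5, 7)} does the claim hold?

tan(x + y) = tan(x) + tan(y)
Testing each pair:
(1, 0): LHS = tan(1) ≈ 1.557, RHS = tan(1) ≈ 1.557 → holds
(2, 6): LHS = tan(8) ≈ -6.8, RHS = tan(2) + tan(6) ≈ -2.476 → fails
(4, 7): LHS = tan(11) ≈ -226, RHS = tan(7) + tan(4) ≈ 2.029 → fails
(5, 7): LHS = tan(12) ≈ -0.6359, RHS = tan(5) + tan(7) ≈ -2.509 → fails

1 of 4 pairs satisfies the claim.

Answer: (1, 0)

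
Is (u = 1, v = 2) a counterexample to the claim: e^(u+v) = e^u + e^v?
Yes

Substituting u = 1, v = 2:
LHS = e^(1+2) = e^3 ≈ 20.09
RHS = e^1 + e^2 = e + e^2 ≈ 10.11

Since LHS ≠ RHS, this pair disproves the claim.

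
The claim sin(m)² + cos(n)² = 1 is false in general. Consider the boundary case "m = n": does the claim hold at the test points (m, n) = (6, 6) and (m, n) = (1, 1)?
At (6, 6): LHS = sin(6)² + cos(6)² = 1, RHS = 1 → equal
At (1, 1): LHS = cos(1)² + sin(1)² = 1, RHS = 1 → equal

So the claim does hold at both of these boundary points, even though it is not an identity.

Answer: Yes, holds at both test points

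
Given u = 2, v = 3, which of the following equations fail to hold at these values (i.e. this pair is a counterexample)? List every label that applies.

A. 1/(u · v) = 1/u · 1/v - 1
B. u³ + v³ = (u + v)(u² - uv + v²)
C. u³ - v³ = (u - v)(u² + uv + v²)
Evaluating each claim at the given values:
A. LHS = 1/6, RHS = -5/6 → fails here (LHS ≠ RHS)
B. LHS = 35, RHS = 35 → holds here (LHS = RHS)
C. LHS = -19, RHS = -19 → holds here (LHS = RHS)

Answer: A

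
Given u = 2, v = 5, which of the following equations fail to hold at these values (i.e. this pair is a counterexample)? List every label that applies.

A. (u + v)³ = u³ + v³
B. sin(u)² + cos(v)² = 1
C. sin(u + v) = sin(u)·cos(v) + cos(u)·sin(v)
A, B

Evaluating each claim at the given values:
A. LHS = 343, RHS = 133 → fails here (LHS ≠ RHS)
B. LHS = cos(5)² + sin(2)² ≈ 0.9073, RHS = 1 → fails here (LHS ≠ RHS)
C. LHS = sin(7) ≈ 0.657, RHS = sin(2)·cos(5) + sin(5)·cos(2) ≈ 0.657 → holds here (LHS = RHS)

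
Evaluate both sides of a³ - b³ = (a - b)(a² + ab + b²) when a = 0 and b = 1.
LHS = 0³ - 1³ = -1
RHS = (0 - 1)(0² + 0·1 + 1²) = -1

LHS = RHS: the two sides agree.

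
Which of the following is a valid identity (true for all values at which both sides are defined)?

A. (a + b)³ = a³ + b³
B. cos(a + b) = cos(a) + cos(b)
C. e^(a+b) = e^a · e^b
C

A: fails at (4, 5) — LHS = 729, RHS = 189.
B: fails at (1, 4) — LHS = cos(5) ≈ 0.2837, RHS = cos(4) + cos(1) ≈ -0.1133.
C: holds — e.g. at (2, 2), both sides equal e^4 ≈ 54.6.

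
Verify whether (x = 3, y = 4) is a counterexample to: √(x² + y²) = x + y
Substituting x = 3, y = 4:
LHS = √(3² + 4²) = 5
RHS = 3 + 4 = 7

Since LHS ≠ RHS, this pair disproves the claim.

Answer: Yes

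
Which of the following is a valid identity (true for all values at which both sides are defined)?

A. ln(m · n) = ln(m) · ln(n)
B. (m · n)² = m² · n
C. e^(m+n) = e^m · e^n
A: fails at (2, 4) — LHS = ln(8) ≈ 2.079, RHS = ln(2)·ln(4) ≈ 0.9609.
B: fails at (2, 3) — LHS = 36, RHS = 12.
C: holds — e.g. at (3, 3), both sides equal e^6 ≈ 403.4.

Answer: C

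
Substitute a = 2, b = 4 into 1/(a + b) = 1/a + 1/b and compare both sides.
LHS = 1/(2 + 4) = 1/6
RHS = 1/2 + 1/4 = 3/4

LHS ≠ RHS, so the equation does not hold here.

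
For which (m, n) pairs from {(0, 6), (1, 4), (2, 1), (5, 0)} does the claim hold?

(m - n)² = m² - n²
Testing each pair:
(0, 6): LHS = 36, RHS = -36 → fails
(1, 4): LHS = 9, RHS = -15 → fails
(2, 1): LHS = 1, RHS = 3 → fails
(5, 0): LHS = 25, RHS = 25 → holds

1 of 4 pairs satisfies the claim.

Answer: (5, 0)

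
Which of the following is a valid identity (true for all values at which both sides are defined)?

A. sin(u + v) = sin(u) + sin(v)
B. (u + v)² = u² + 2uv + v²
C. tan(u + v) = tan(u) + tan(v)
A: fails at (3, 3) — LHS = sin(6) ≈ -0.2794, RHS = 2·sin(3) ≈ 0.2822.
B: holds — e.g. at (3, 5), both sides equal 64.
C: fails at (1, 5) — LHS = tan(6) ≈ -0.291, RHS = tan(5) + tan(1) ≈ -1.823.

Answer: B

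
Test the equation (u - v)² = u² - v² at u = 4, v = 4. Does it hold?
Holds

Substituting u = 4, v = 4:

LHS = (4 - 4)² = 0
RHS = 4² - 4² = 0

LHS = RHS, so the equation holds at this point.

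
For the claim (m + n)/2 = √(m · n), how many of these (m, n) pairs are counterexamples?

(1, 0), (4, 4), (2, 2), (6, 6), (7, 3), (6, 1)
Testing each pair:
(1, 0): LHS = 1/2, RHS = 0 → counterexample
(4, 4): LHS = 4, RHS = 4 → satisfies claim
(2, 2): LHS = 2, RHS = 2 → satisfies claim
(6, 6): LHS = 6, RHS = 6 → satisfies claim
(7, 3): LHS = 5, RHS = √(21) ≈ 4.583 → counterexample
(6, 1): LHS = 7/2, RHS = √(6) ≈ 2.449 → counterexample

That makes 3 counterexamples.

Answer: 3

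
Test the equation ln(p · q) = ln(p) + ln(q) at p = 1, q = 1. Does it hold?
Holds

Substituting p = 1, q = 1:

LHS = ln(1 · 1) = 0
RHS = ln(1) + ln(1) = 0

LHS = RHS, so the equation holds at this point.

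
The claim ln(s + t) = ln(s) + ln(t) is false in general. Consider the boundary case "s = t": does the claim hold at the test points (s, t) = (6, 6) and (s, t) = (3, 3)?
At (6, 6): LHS = ln(12) ≈ 2.485 ≠ RHS = 2·ln(6) ≈ 3.584
At (3, 3): LHS = ln(6) ≈ 1.792 ≠ RHS = 2·ln(3) ≈ 2.197

Answer: No, fails at both test points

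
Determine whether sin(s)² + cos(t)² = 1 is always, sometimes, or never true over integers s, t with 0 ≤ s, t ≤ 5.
Sometimes true

It holds at (s, t) = (5, 5) (both sides equal 1), but fails at (s, t) = (4, 5) (LHS = cos(5)² + sin(4)² ≈ 0.6532, RHS = 1).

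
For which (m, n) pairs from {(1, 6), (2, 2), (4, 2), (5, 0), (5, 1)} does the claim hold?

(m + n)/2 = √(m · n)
Testing each pair:
(1, 6): LHS = 7/2, RHS = √(6) ≈ 2.449 → fails
(2, 2): LHS = 2, RHS = 2 → holds
(4, 2): LHS = 3, RHS = 2·√(2) ≈ 2.828 → fails
(5, 0): LHS = 5/2, RHS = 0 → fails
(5, 1): LHS = 3, RHS = √(5) ≈ 2.236 → fails

1 of 5 pairs satisfies the claim.

Answer: (2, 2)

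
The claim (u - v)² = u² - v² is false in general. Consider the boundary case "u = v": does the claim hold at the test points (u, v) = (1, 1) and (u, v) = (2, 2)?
At (1, 1): LHS = 0, RHS = 0 → equal
At (2, 2): LHS = 0, RHS = 0 → equal

So the claim does hold at both of these boundary points, even though it is not an identity.

Answer: Yes, holds at both test points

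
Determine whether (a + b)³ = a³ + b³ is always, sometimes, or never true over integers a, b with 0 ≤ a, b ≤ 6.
Sometimes true

It holds at (a, b) = (1, 0) (both sides equal 1), but fails at (a, b) = (6, 2) (LHS = 512, RHS = 224).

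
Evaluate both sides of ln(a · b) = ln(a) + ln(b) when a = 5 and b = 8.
LHS = ln(5 · 8) = ln(40) ≈ 3.689
RHS = ln(5) + ln(8) ≈ 3.689

LHS = RHS: the two sides agree.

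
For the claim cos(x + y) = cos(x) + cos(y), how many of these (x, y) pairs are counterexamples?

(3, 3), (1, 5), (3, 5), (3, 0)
Testing each pair:
(3, 3): LHS = cos(6) ≈ 0.9602, RHS = 2·cos(3) ≈ -1.98 → counterexample
(1, 5): LHS = cos(6) ≈ 0.9602, RHS = cos(5) + cos(1) ≈ 0.824 → counterexample
(3, 5): LHS = cos(8) ≈ -0.1455, RHS = cos(3) + cos(5) ≈ -0.7063 → counterexample
(3, 0): LHS = cos(3) ≈ -0.99, RHS = cos(3) + 1 ≈ 0.01001 → counterexample

That makes 4 counterexamples.

Answer: 4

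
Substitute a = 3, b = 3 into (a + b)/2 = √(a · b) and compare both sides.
LHS = (3 + 3)/2 = 3
RHS = √(3 · 3) = 3

LHS = RHS: the two sides agree.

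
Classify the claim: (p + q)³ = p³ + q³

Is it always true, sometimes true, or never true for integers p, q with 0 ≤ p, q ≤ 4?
It holds at (p, q) = (4, 0) (both sides equal 64), but fails at (p, q) = (4, 3) (LHS = 343, RHS = 91).

Answer: Sometimes true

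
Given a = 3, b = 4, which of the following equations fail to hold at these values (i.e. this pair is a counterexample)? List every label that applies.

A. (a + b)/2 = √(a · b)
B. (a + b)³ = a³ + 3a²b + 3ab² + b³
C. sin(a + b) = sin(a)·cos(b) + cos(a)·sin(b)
A

Evaluating each claim at the given values:
A. LHS = 7/2, RHS = 2·√(3) ≈ 3.464 → fails here (LHS ≠ RHS)
B. LHS = 343, RHS = 343 → holds here (LHS = RHS)
C. LHS = sin(7) ≈ 0.657, RHS = sin(3)·cos(4) + sin(4)·cos(3) ≈ 0.657 → holds here (LHS = RHS)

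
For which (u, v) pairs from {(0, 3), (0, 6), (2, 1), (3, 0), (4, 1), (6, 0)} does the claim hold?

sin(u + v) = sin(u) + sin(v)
(0, 3), (0, 6), (3, 0), (6, 0)

Testing each pair:
(0, 3): LHS = sin(3) ≈ 0.1411, RHS = sin(3) ≈ 0.1411 → holds
(0, 6): LHS = sin(6) ≈ -0.2794, RHS = sin(6) ≈ -0.2794 → holds
(2, 1): LHS = sin(3) ≈ 0.1411, RHS = sin(1) + sin(2) ≈ 1.751 → fails
(3, 0): LHS = sin(3) ≈ 0.1411, RHS = sin(3) ≈ 0.1411 → holds
(4, 1): LHS = sin(5) ≈ -0.9589, RHS = sin(4) + sin(1) ≈ 0.08467 → fails
(6, 0): LHS = sin(6) ≈ -0.2794, RHS = sin(6) ≈ -0.2794 → holds

4 of 6 pairs satisfy the claim.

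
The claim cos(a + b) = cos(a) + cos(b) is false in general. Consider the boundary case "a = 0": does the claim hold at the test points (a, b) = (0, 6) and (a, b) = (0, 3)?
At (0, 6): LHS = cos(6) ≈ 0.9602 ≠ RHS = cos(6) + 1 ≈ 1.96
At (0, 3): LHS = cos(3) ≈ -0.99 ≠ RHS = cos(3) + 1 ≈ 0.01001

Answer: No, fails at both test points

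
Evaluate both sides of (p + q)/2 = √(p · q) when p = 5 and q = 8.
LHS = (5 + 8)/2 = 13/2
RHS = √(5 · 8) = 2·√(10) ≈ 6.325

LHS ≠ RHS (they differ by about 0.1754), so the equation does not hold here.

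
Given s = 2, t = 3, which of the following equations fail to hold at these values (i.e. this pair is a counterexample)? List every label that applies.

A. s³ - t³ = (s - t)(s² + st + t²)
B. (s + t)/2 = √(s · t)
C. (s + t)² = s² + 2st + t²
Evaluating each claim at the given values:
A. LHS = -19, RHS = -19 → holds here (LHS = RHS)
B. LHS = 5/2, RHS = √(6) ≈ 2.449 → fails here (LHS ≠ RHS)
C. LHS = 25, RHS = 25 → holds here (LHS = RHS)

Answer: B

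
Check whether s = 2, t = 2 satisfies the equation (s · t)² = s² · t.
Substituting s = 2, t = 2:

LHS = (2 · 2)² = 16
RHS = 2² · 2 = 8

LHS ≠ RHS, so the equation does not hold at this point.

Answer: Fails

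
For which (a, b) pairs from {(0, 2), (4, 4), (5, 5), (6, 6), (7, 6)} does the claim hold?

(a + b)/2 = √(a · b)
Testing each pair:
(0, 2): LHS = 1, RHS = 0 → fails
(4, 4): LHS = 4, RHS = 4 → holds
(5, 5): LHS = 5, RHS = 5 → holds
(6, 6): LHS = 6, RHS = 6 → holds
(7, 6): LHS = 13/2, RHS = √(42) ≈ 6.481 → fails

3 of 5 pairs satisfy the claim.

Answer: (4, 4), (5, 5), (6, 6)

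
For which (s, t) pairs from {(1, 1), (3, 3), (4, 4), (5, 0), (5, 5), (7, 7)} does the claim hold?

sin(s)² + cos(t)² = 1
(1, 1), (3, 3), (4, 4), (5, 5), (7, 7)

Testing each pair:
(1, 1): LHS = cos(1)² + sin(1)² = 1, RHS = 1 → holds
(3, 3): LHS = sin(3)² + cos(3)² = 1, RHS = 1 → holds
(4, 4): LHS = cos(4)² + sin(4)² = 1, RHS = 1 → holds
(5, 0): LHS = sin(5)² + 1 ≈ 1.92, RHS = 1 → fails
(5, 5): LHS = cos(5)² + sin(5)² = 1, RHS = 1 → holds
(7, 7): LHS = sin(7)² + cos(7)² = 1, RHS = 1 → holds

5 of 6 pairs satisfy the claim.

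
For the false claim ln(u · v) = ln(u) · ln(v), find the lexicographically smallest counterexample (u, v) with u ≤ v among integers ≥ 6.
(u, v) = (6, 6)

Substituting (6, 6) into the claim:
LHS = ln(6 · 6) = ln(36) ≈ 3.584
RHS = ln(6) · ln(6) = ln(6)² ≈ 3.21

Since LHS ≠ RHS, this pair disproves the claim, and no lexicographically smaller pair (u ≤ v, integers ≥ 6) does.

For instance (6, 7) is also a counterexample (LHS = ln(42) ≈ 3.738, RHS = ln(6)·ln(7) ≈ 3.487), but it's lexicographically larger.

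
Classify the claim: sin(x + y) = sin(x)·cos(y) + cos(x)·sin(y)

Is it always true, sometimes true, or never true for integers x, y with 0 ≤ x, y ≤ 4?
The identity holds for every pair in the range. For instance at (x, y) = (1, 2): both sides equal sin(3) ≈ 0.1411.

Answer: Always true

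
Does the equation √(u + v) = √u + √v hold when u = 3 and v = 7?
Fails

Substituting u = 3, v = 7:

LHS = √(3 + 7) = √(10) ≈ 3.162
RHS = √3 + √7 = √(3) + √(7) ≈ 4.378

LHS ≠ RHS, so the equation does not hold at this point.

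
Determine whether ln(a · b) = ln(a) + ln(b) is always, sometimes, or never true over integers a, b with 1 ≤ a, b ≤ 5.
The identity holds for every pair in the range. For instance at (a, b) = (5, 5): both sides equal ln(25) ≈ 3.219.

Answer: Always true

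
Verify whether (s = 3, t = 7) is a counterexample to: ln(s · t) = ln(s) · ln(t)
Yes

Substituting s = 3, t = 7:
LHS = ln(3 · 7) = ln(21) ≈ 3.045
RHS = ln(3) · ln(7) ≈ 2.138

Since LHS ≠ RHS, this pair disproves the claim.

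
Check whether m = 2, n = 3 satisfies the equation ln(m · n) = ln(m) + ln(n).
Substituting m = 2, n = 3:

LHS = ln(2 · 3) = ln(6) ≈ 1.792
RHS = ln(2) + ln(3) ≈ 1.792

LHS = RHS, so the equation holds at this point.

Answer: Holds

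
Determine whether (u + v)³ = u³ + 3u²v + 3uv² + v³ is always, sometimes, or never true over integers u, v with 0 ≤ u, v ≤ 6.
Always true

The identity holds for every pair in the range. For instance at (u, v) = (5, 0): both sides equal 125.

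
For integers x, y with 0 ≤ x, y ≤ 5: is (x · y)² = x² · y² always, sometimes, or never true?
Always true

The identity holds for every pair in the range. For instance at (x, y) = (1, 4): both sides equal 16.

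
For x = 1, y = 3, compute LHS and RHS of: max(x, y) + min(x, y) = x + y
LHS = max(1, 3) + min(1, 3) = 4
RHS = 1 + 3 = 4

LHS = RHS: the two sides agree.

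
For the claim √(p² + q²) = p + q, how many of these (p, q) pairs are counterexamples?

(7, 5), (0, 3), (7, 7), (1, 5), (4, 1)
Testing each pair:
(7, 5): LHS = √(74) ≈ 8.602, RHS = 12 → counterexample
(0, 3): LHS = 3, RHS = 3 → satisfies claim
(7, 7): LHS = 7·√(2) ≈ 9.899, RHS = 14 → counterexample
(1, 5): LHS = √(26) ≈ 5.099, RHS = 6 → counterexample
(4, 1): LHS = √(17) ≈ 4.123, RHS = 5 → counterexample

That makes 4 counterexamples.

Answer: 4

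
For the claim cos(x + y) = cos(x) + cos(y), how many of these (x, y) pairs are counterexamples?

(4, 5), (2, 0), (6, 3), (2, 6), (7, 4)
5

Testing each pair:
(4, 5): LHS = cos(9) ≈ -0.9111, RHS = cos(4) + cos(5) ≈ -0.37 → counterexample
(2, 0): LHS = cos(2) ≈ -0.4161, RHS = cos(2) + 1 ≈ 0.5839 → counterexample
(6, 3): LHS = cos(9) ≈ -0.9111, RHS = cos(3) + cos(6) ≈ -0.02982 → counterexample
(2, 6): LHS = cos(8) ≈ -0.1455, RHS = cos(2) + cos(6) ≈ 0.544 → counterexample
(7, 4): LHS = cos(11) ≈ 0.004426, RHS = cos(4) + cos(7) ≈ 0.1003 → counterexample

That makes 5 counterexamples.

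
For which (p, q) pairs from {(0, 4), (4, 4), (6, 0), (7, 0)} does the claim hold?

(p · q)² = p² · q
Testing each pair:
(0, 4): LHS = 0, RHS = 0 → holds
(4, 4): LHS = 256, RHS = 64 → fails
(6, 0): LHS = 0, RHS = 0 → holds
(7, 0): LHS = 0, RHS = 0 → holds

3 of 4 pairs satisfy the claim.

Answer: (0, 4), (6, 0), (7, 0)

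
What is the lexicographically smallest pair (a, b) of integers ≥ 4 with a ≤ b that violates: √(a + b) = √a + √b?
(a, b) = (4, 4)

Substituting (4, 4) into the claim:
LHS = √(4 + 4) = 2·√(2) ≈ 2.828
RHS = √4 + √4 = 4

Since LHS ≠ RHS, this pair disproves the claim, and no lexicographically smaller pair (a ≤ b, integers ≥ 4) does.

For instance (5, 7) is also a counterexample (LHS = 2·√(3) ≈ 3.464, RHS = √(5) + √(7) ≈ 4.882), but it's lexicographically larger.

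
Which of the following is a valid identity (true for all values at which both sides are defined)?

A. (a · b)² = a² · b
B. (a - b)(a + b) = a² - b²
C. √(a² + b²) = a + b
A: fails at (4, 6) — LHS = 576, RHS = 96.
B: holds — e.g. at (0, 1), both sides equal -1.
C: fails at (3, 3) — LHS = 3·√(2) ≈ 4.243, RHS = 6.

Answer: B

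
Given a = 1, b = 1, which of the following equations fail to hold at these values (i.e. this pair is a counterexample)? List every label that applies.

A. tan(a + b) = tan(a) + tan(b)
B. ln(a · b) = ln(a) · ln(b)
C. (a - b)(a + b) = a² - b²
A

Evaluating each claim at the given values:
A. LHS = tan(2) ≈ -2.185, RHS = 2·tan(1) ≈ 3.115 → fails here (LHS ≠ RHS)
B. LHS = 0, RHS = 0 → holds here (LHS = RHS)
C. LHS = 0, RHS = 0 → holds here (LHS = RHS)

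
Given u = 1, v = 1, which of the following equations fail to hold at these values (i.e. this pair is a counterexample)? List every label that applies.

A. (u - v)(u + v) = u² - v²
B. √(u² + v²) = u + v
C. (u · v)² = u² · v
Evaluating each claim at the given values:
A. LHS = 0, RHS = 0 → holds here (LHS = RHS)
B. LHS = √(2) ≈ 1.414, RHS = 2 → fails here (LHS ≠ RHS)
C. LHS = 1, RHS = 1 → holds here (LHS = RHS)

Answer: B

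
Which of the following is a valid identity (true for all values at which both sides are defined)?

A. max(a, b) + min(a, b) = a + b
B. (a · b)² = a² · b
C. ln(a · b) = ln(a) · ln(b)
A: holds — e.g. at (1, 4), both sides equal 5.
B: fails at (5, 5) — LHS = 625, RHS = 125.
C: fails at (3, 4) — LHS = ln(12) ≈ 2.485, RHS = ln(3)·ln(4) ≈ 1.523.

Answer: A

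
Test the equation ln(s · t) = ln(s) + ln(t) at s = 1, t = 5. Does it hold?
Holds

Substituting s = 1, t = 5:

LHS = ln(1 · 5) = ln(5) ≈ 1.609
RHS = ln(1) + ln(5) = ln(5) ≈ 1.609

LHS = RHS, so the equation holds at this point.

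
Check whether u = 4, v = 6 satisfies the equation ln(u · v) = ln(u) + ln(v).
Substituting u = 4, v = 6:

LHS = ln(4 · 6) = ln(24) ≈ 3.178
RHS = ln(4) + ln(6) ≈ 3.178

LHS = RHS, so the equation holds at this point.

Answer: Holds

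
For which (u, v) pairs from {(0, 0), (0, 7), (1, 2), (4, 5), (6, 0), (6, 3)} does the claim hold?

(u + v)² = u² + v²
(0, 0), (0, 7), (6, 0)

Testing each pair:
(0, 0): LHS = 0, RHS = 0 → holds
(0, 7): LHS = 49, RHS = 49 → holds
(1, 2): LHS = 9, RHS = 5 → fails
(4, 5): LHS = 81, RHS = 41 → fails
(6, 0): LHS = 36, RHS = 36 → holds
(6, 3): LHS = 81, RHS = 45 → fails

3 of 6 pairs satisfy the claim.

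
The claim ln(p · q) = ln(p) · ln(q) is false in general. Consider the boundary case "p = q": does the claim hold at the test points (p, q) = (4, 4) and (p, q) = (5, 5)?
No, fails at both test points

At (4, 4): LHS = ln(16) ≈ 2.773 ≠ RHS = ln(4)² ≈ 1.922
At (5, 5): LHS = ln(25) ≈ 3.219 ≠ RHS = ln(5)² ≈ 2.59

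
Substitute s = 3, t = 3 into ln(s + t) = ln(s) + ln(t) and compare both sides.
LHS = ln(3 + 3) = ln(6) ≈ 1.792
RHS = ln(3) + ln(3) = 2·ln(3) ≈ 2.197

LHS ≠ RHS (they differ by about 0.4055), so the equation does not hold here.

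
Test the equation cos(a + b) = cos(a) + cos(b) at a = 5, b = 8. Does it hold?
Fails

Substituting a = 5, b = 8:

LHS = cos(5 + 8) = cos(13) ≈ 0.9074
RHS = cos(5) + cos(8) ≈ 0.1382

LHS ≠ RHS, so the equation does not hold at this point.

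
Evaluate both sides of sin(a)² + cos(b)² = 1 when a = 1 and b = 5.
LHS = sin(1)² + cos(5)² ≈ 0.7885
RHS = 1

LHS ≠ RHS (they differ by about 0.2115), so the equation does not hold here.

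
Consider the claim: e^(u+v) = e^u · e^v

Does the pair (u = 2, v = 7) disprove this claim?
Substituting u = 2, v = 7:
LHS = e^(2+7) = e^9 ≈ 8103
RHS = e^2 · e^7 = e^9 ≈ 8103

The sides agree, so this pair does not disprove the claim.

Answer: No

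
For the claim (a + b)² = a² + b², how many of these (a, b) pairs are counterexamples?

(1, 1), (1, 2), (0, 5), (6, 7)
3

Testing each pair:
(1, 1): LHS = 4, RHS = 2 → counterexample
(1, 2): LHS = 9, RHS = 5 → counterexample
(0, 5): LHS = 25, RHS = 25 → satisfies claim
(6, 7): LHS = 169, RHS = 85 → counterexample

That makes 3 counterexamples.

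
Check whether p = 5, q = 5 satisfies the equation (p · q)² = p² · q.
Fails

Substituting p = 5, q = 5:

LHS = (5 · 5)² = 625
RHS = 5² · 5 = 125

LHS ≠ RHS, so the equation does not hold at this point.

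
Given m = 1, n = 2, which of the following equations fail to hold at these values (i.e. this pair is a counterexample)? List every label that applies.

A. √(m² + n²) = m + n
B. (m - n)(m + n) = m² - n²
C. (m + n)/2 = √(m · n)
Evaluating each claim at the given values:
A. LHS = √(5) ≈ 2.236, RHS = 3 → fails here (LHS ≠ RHS)
B. LHS = -3, RHS = -3 → holds here (LHS = RHS)
C. LHS = 3/2, RHS = √(2) ≈ 1.414 → fails here (LHS ≠ RHS)

Answer: A, C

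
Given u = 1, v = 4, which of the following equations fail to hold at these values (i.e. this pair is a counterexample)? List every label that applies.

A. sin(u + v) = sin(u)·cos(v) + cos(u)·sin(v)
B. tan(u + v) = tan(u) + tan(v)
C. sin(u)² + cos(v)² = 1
Evaluating each claim at the given values:
A. LHS = sin(5) ≈ -0.9589, RHS = sin(1)·cos(4) + sin(4)·cos(1) ≈ -0.9589 → holds here (LHS = RHS)
B. LHS = tan(5) ≈ -3.381, RHS = tan(4) + tan(1) ≈ 2.715 → fails here (LHS ≠ RHS)
C. LHS = cos(4)² + sin(1)² ≈ 1.135, RHS = 1 → fails here (LHS ≠ RHS)

Answer: B, C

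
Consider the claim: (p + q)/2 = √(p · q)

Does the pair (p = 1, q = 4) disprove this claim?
Yes

Substituting p = 1, q = 4:
LHS = (1 + 4)/2 = 5/2
RHS = √(1 · 4) = 2

Since LHS ≠ RHS, this pair disproves the claim.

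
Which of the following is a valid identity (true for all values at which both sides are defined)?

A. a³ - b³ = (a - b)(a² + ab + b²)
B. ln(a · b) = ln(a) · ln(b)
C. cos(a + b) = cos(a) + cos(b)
A: holds — e.g. at (1, 5), both sides equal -124.
B: fails at (2, 4) — LHS = ln(8) ≈ 2.079, RHS = ln(2)·ln(4) ≈ 0.9609.
C: fails at (1, 1) — LHS = cos(2) ≈ -0.4161, RHS = 2·cos(1) ≈ 1.081.

Answer: A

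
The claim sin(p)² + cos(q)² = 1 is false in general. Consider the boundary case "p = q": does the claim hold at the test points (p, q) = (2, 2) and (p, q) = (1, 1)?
At (2, 2): LHS = cos(2)² + sin(2)² = 1, RHS = 1 → equal
At (1, 1): LHS = cos(1)² + sin(1)² = 1, RHS = 1 → equal

So the claim does hold at both of these boundary points, even though it is not an identity.

Answer: Yes, holds at both test points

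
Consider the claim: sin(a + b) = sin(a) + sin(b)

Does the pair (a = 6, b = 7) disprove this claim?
Substituting a = 6, b = 7:
LHS = sin(6 + 7) = sin(13) ≈ 0.4202
RHS = sin(6) + sin(7) ≈ 0.3776

Since LHS ≠ RHS, this pair disproves the claim.

Answer: Yes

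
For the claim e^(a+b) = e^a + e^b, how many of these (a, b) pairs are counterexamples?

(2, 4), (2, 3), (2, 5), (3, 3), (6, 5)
5

Testing each pair:
(2, 4): LHS = e^6 ≈ 403.4, RHS = e^2 + e^4 ≈ 61.99 → counterexample
(2, 3): LHS = e^5 ≈ 148.4, RHS = e^2 + e^3 ≈ 27.47 → counterexample
(2, 5): LHS = e^7 ≈ 1097, RHS = e^2 + e^5 ≈ 155.8 → counterexample
(3, 3): LHS = e^6 ≈ 403.4, RHS = 2·e^3 ≈ 40.17 → counterexample
(6, 5): LHS = e^11 ≈ 59874.1, RHS = e^5 + e^6 ≈ 551.8 → counterexample

That makes 5 counterexamples.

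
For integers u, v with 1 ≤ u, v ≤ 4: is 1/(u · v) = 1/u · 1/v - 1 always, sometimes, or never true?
Never true

The claim fails for every pair in the range. For instance at (u, v) = (2, 1): LHS = 1/2, RHS = -1/2.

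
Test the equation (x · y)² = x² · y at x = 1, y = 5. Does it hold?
Fails

Substituting x = 1, y = 5:

LHS = (1 · 5)² = 25
RHS = 1² · 5 = 5

LHS ≠ RHS, so the equation does not hold at this point.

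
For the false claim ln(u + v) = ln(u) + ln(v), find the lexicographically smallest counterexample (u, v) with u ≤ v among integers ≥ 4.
Substituting (4, 4) into the claim:
LHS = ln(4 + 4) = ln(8) ≈ 2.079
RHS = ln(4) + ln(4) = 2·ln(4) ≈ 2.773

Since LHS ≠ RHS, this pair disproves the claim, and no lexicographically smaller pair (u ≤ v, integers ≥ 4) does.

For instance (4, 5) is also a counterexample (LHS = ln(9) ≈ 2.197, RHS = ln(4) + ln(5) ≈ 2.996), but it's lexicographically larger.

Answer: (u, v) = (4, 4)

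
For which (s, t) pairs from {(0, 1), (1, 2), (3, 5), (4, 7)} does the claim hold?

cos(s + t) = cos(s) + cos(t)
Testing each pair:
(0, 1): LHS = cos(1) ≈ 0.5403, RHS = cos(1) + 1 ≈ 1.54 → fails
(1, 2): LHS = cos(3) ≈ -0.99, RHS = cos(2) + cos(1) ≈ 0.1242 → fails
(3, 5): LHS = cos(8) ≈ -0.1455, RHS = cos(3) + cos(5) ≈ -0.7063 → fails
(4, 7): LHS = cos(11) ≈ 0.004426, RHS = cos(4) + cos(7) ≈ 0.1003 → fails

No pair satisfies the claim.

Answer: None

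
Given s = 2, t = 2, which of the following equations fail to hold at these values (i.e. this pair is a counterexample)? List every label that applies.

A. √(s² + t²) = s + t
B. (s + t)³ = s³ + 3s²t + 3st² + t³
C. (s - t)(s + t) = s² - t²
Evaluating each claim at the given values:
A. LHS = 2·√(2) ≈ 2.828, RHS = 4 → fails here (LHS ≠ RHS)
B. LHS = 64, RHS = 64 → holds here (LHS = RHS)
C. LHS = 0, RHS = 0 → holds here (LHS = RHS)

Answer: A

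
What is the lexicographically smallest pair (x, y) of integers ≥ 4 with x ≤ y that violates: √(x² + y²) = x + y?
(x, y) = (4, 4)

Substituting (4, 4) into the claim:
LHS = √(4² + 4²) = 4·√(2) ≈ 5.657
RHS = 4 + 4 = 8

Since LHS ≠ RHS, this pair disproves the claim, and no lexicographically smaller pair (x ≤ y, integers ≥ 4) does.

For instance (8, 10) is also a counterexample (LHS = 2·√(41) ≈ 12.81, RHS = 18), but it's lexicographically larger.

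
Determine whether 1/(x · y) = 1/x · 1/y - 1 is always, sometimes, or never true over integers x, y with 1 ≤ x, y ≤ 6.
Never true

The claim fails for every pair in the range. For instance at (x, y) = (1, 1): LHS = 1, RHS = 0.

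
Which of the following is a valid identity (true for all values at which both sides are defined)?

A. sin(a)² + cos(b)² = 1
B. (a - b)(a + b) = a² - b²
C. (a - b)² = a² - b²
A: fails at (1, 3) — LHS = sin(1)² + cos(3)² ≈ 1.688, RHS = 1.
B: holds — e.g. at (1, 5), both sides equal -24.
C: fails at (3, 7) — LHS = 16, RHS = -40.

Answer: B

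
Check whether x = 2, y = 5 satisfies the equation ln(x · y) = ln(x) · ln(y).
Substituting x = 2, y = 5:

LHS = ln(2 · 5) = ln(10) ≈ 2.303
RHS = ln(2) · ln(5) ≈ 1.116

LHS ≠ RHS, so the equation does not hold at this point.

Answer: Fails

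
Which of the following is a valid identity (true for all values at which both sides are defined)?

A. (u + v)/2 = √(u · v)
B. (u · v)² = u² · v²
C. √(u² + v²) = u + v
A: fails at (0, 1) — LHS = 1/2, RHS = 0.
B: holds — e.g. at (1, 4), both sides equal 16.
C: fails at (1, 5) — LHS = √(26) ≈ 5.099, RHS = 6.

Answer: B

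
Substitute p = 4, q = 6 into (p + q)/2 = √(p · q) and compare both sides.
LHS = (4 + 6)/2 = 5
RHS = √(4 · 6) = 2·√(6) ≈ 4.899

LHS ≠ RHS (they differ by about 0.101), so the equation does not hold here.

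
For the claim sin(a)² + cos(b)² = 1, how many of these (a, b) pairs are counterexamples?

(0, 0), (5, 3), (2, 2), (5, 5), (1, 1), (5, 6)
Testing each pair:
(0, 0): LHS = 1, RHS = 1 → satisfies claim
(5, 3): LHS = sin(5)² + cos(3)² ≈ 1.9, RHS = 1 → counterexample
(2, 2): LHS = cos(2)² + sin(2)² = 1, RHS = 1 → satisfies claim
(5, 5): LHS = cos(5)² + sin(5)² = 1, RHS = 1 → satisfies claim
(1, 1): LHS = cos(1)² + sin(1)² = 1, RHS = 1 → satisfies claim
(5, 6): LHS = sin(5)² + cos(6)² ≈ 1.841, RHS = 1 → counterexample

That makes 2 counterexamples.

Answer: 2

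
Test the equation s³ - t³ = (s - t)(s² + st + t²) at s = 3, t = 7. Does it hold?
Holds

Substituting s = 3, t = 7:

LHS = 3³ - 7³ = -316
RHS = (3 - 7)(3² + 3·7 + 7²) = -316

LHS = RHS, so the equation holds at this point.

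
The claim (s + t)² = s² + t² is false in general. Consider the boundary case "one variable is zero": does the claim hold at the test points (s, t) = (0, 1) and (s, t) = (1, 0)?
Yes, holds at both test points

At (0, 1): LHS = 1, RHS = 1 → equal
At (1, 0): LHS = 1, RHS = 1 → equal

So the claim does hold at both of these boundary points, even though it is not an identity.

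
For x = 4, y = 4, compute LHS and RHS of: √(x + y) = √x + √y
LHS = √(4 + 4) = 2·√(2) ≈ 2.828
RHS = √4 + √4 = 4

LHS ≠ RHS (they differ by about 1.172), so the equation does not hold here.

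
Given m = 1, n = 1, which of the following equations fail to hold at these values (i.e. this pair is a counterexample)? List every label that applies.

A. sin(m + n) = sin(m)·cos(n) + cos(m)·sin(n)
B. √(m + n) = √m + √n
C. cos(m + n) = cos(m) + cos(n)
Evaluating each claim at the given values:
A. LHS = sin(2) ≈ 0.9093, RHS = 2·sin(1)·cos(1) ≈ 0.9093 → holds here (LHS = RHS)
B. LHS = √(2) ≈ 1.414, RHS = 2 → fails here (LHS ≠ RHS)
C. LHS = cos(2) ≈ -0.4161, RHS = 2·cos(1) ≈ 1.081 → fails here (LHS ≠ RHS)

Answer: B, C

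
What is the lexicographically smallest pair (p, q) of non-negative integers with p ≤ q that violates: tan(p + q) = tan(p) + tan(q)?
(p, q) = (1, 1)

At (0, 4): both sides equal tan(4) ≈ 1.158, so it holds there.
At (0, 5): both sides equal tan(5) ≈ -3.381, so it holds there.

Substituting (1, 1) into the claim:
LHS = tan(1 + 1) = tan(2) ≈ -2.185
RHS = tan(1) + tan(1) = 2·tan(1) ≈ 3.115

Since LHS ≠ RHS, this pair disproves the claim, and no lexicographically smaller pair (p ≤ q, non-negative integers) does.

For instance (4, 4) is also a counterexample (LHS = tan(8) ≈ -6.8, RHS = 2·tan(4) ≈ 2.316), but it's lexicographically larger.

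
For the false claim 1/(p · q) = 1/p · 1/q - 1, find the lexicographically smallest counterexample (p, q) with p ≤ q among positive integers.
Substituting (1, 1) into the claim:
LHS = 1/(1 · 1) = 1
RHS = 1/1 · 1/1 - 1 = 0

Since LHS ≠ RHS, this pair disproves the claim, and no lexicographically smaller pair (p ≤ q, positive integers) does.

For instance (1, 5) is also a counterexample (LHS = 1/5, RHS = -4/5), but it's lexicographically larger.

Answer: (p, q) = (1, 1)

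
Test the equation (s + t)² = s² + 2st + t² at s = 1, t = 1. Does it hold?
Substituting s = 1, t = 1:

LHS = (1 + 1)² = 4
RHS = 1² + 2·1·1 + 1² = 4

LHS = RHS, so the equation holds at this point.

Answer: Holds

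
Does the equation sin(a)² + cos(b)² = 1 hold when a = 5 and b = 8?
Substituting a = 5, b = 8:

LHS = sin(5)² + cos(8)² ≈ 0.9407
RHS = 1

LHS ≠ RHS, so the equation does not hold at this point.

Answer: Fails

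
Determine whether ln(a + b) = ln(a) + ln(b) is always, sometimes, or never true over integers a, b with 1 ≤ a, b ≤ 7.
It holds at (a, b) = (2, 2) (both sides equal ln(4) ≈ 1.386), but fails at (a, b) = (1, 2) (LHS = ln(3) ≈ 1.099, RHS = ln(2) ≈ 0.6931).

Answer: Sometimes true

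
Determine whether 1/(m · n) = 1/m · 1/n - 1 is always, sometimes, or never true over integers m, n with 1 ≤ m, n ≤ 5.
The claim fails for every pair in the range. For instance at (m, n) = (4, 2): LHS = 1/8, RHS = -7/8.

Answer: Never true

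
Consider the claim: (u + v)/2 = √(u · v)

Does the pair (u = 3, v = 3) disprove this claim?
No

Substituting u = 3, v = 3:
LHS = (3 + 3)/2 = 3
RHS = √(3 · 3) = 3

The sides agree, so this pair does not disprove the claim.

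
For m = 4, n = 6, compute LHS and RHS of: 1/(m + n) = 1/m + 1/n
LHS = 1/(4 + 6) = 1/10
RHS = 1/4 + 1/6 = 5/12

LHS ≠ RHS, so the equation does not hold here.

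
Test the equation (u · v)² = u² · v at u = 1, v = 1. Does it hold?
Substituting u = 1, v = 1:

LHS = (1 · 1)² = 1
RHS = 1² · 1 = 1

LHS = RHS, so the equation holds at this point.

Answer: Holds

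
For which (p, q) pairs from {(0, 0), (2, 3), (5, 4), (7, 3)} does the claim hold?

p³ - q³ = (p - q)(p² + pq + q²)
Testing each pair:
(0, 0): LHS = 0, RHS = 0 → holds
(2, 3): LHS = -19, RHS = -19 → holds
(5, 4): LHS = 61, RHS = 61 → holds
(7, 3): LHS = 316, RHS = 316 → holds

Every pair satisfies the claim.

Answer: All pairs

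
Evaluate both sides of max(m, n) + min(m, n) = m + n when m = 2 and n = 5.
LHS = max(2, 5) + min(2, 5) = 7
RHS = 2 + 5 = 7

LHS = RHS: the two sides agree.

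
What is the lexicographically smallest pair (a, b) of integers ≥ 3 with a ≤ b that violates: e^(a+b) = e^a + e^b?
(a, b) = (3, 3)

Substituting (3, 3) into the claim:
LHS = e^(3+3) = e^6 ≈ 403.4
RHS = e^3 + e^3 = 2·e^3 ≈ 40.17

Since LHS ≠ RHS, this pair disproves the claim, and no lexicographically smaller pair (a ≤ b, integers ≥ 3) does.

For instance (10, 10) is also a counterexample (LHS = e^20 ≈ 485165195.4, RHS = 2·e^10 ≈ 44052.9), but it's lexicographically larger.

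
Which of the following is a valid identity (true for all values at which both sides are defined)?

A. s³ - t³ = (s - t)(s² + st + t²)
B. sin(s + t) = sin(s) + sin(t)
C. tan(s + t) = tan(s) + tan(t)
A: holds — e.g. at (3, 4), both sides equal -37.
B: fails at (3, 3) — LHS = sin(6) ≈ -0.2794, RHS = 2·sin(3) ≈ 0.2822.
C: fails at (3, 5) — LHS = tan(8) ≈ -6.8, RHS = tan(5) + tan(3) ≈ -3.523.

Answer: A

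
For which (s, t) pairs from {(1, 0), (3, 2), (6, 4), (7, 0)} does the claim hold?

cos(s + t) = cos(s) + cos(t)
None

Testing each pair:
(1, 0): LHS = cos(1) ≈ 0.5403, RHS = cos(1) + 1 ≈ 1.54 → fails
(3, 2): LHS = cos(5) ≈ 0.2837, RHS = cos(3) + cos(2) ≈ -1.406 → fails
(6, 4): LHS = cos(10) ≈ -0.8391, RHS = cos(4) + cos(6) ≈ 0.3065 → fails
(7, 0): LHS = cos(7) ≈ 0.7539, RHS = cos(7) + 1 ≈ 1.754 → fails

No pair satisfies the claim.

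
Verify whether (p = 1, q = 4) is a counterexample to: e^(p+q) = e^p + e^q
Yes

Substituting p = 1, q = 4:
LHS = e^(1+4) = e^5 ≈ 148.4
RHS = e^1 + e^4 = e + e^4 ≈ 57.32

Since LHS ≠ RHS, this pair disproves the claim.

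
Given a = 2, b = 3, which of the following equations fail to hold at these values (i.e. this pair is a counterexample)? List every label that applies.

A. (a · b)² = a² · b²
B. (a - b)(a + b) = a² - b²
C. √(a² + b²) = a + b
C

Evaluating each claim at the given values:
A. LHS = 36, RHS = 36 → holds here (LHS = RHS)
B. LHS = -5, RHS = -5 → holds here (LHS = RHS)
C. LHS = √(13) ≈ 3.606, RHS = 5 → fails here (LHS ≠ RHS)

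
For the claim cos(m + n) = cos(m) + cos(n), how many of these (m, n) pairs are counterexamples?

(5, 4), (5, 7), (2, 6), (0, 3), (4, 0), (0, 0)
Testing each pair:
(5, 4): LHS = cos(9) ≈ -0.9111, RHS = cos(4) + cos(5) ≈ -0.37 → counterexample
(5, 7): LHS = cos(12) ≈ 0.8439, RHS = cos(5) + cos(7) ≈ 1.038 → counterexample
(2, 6): LHS = cos(8) ≈ -0.1455, RHS = cos(2) + cos(6) ≈ 0.544 → counterexample
(0, 3): LHS = cos(3) ≈ -0.99, RHS = cos(3) + 1 ≈ 0.01001 → counterexample
(4, 0): LHS = cos(4) ≈ -0.6536, RHS = cos(4) + 1 ≈ 0.3464 → counterexample
(0, 0): LHS = 1, RHS = 2 → counterexample

That makes 6 counterexamples.

Answer: 6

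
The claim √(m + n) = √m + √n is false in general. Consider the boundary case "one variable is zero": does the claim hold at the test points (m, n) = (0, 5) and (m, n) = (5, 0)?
Yes, holds at both test points

At (0, 5): LHS = √(5) ≈ 2.236, RHS = √(5) ≈ 2.236 → equal
At (5, 0): LHS = √(5) ≈ 2.236, RHS = √(5) ≈ 2.236 → equal

So the claim does hold at both of these boundary points, even though it is not an identity.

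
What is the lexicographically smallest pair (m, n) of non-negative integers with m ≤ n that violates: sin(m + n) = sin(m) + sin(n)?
At (0, 2): both sides equal sin(2) ≈ 0.9093, so it holds there.
At (0, 4): both sides equal sin(4) ≈ -0.7568, so it holds there.

Substituting (1, 1) into the claim:
LHS = sin(1 + 1) = sin(2) ≈ 0.9093
RHS = sin(1) + sin(1) = 2·sin(1) ≈ 1.683

Since LHS ≠ RHS, this pair disproves the claim, and no lexicographically smaller pair (m ≤ n, non-negative integers) does.

For instance (6, 6) is also a counterexample (LHS = sin(12) ≈ -0.5366, RHS = 2·sin(6) ≈ -0.5588), but it's lexicographically larger.

Answer: (m, n) = (1, 1)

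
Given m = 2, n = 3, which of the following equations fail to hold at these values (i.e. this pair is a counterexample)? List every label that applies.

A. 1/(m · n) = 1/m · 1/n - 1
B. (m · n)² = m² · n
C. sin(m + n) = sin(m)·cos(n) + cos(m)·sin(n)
A, B

Evaluating each claim at the given values:
A. LHS = 1/6, RHS = -5/6 → fails here (LHS ≠ RHS)
B. LHS = 36, RHS = 12 → fails here (LHS ≠ RHS)
C. LHS = sin(5) ≈ -0.9589, RHS = sin(2)·cos(3) + sin(3)·cos(2) ≈ -0.9589 → holds here (LHS = RHS)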